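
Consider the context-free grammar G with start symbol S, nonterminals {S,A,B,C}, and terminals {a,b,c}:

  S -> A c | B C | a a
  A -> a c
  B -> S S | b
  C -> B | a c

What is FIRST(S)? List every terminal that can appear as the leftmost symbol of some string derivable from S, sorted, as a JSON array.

Compute FIRST by fixpoint:
round 1:
  A via A→a c: +{a}
  B via B→b: +{b}
  C via C→B: +{b}
  C via C→a c: +{a}
  S via S→A c: +{a}
  S via S→B C: +{b}
  FIRST[S]={a,b}  FIRST[A]={a}  FIRST[B]={b}  FIRST[C]={a,b}
round 2:
  B via B→S S: +{a}
  FIRST[S]={a,b}  FIRST[A]={a}  FIRST[B]={a,b}  FIRST[C]={a,b}
round 3: done
  FIRST[S]={a,b}  FIRST[A]={a}  FIRST[B]={a,b}  FIRST[C]={a,b}

FIRST(S) = ["a", "b"]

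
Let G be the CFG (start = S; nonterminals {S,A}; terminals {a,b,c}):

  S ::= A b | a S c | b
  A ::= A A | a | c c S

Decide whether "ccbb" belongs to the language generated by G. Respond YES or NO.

CNF form of G:
  S -> A T1 | T2 X4 | b
  A -> A A | T0 X3 | a
  T0 -> c
  T1 -> b
  T2 -> a
  X3 -> T0 S
  X4 -> S T0

CYK fill:
  cell(0,0) c: {T0}  orig:{}
  cell(1,1) c: {T0}  orig:{}
  cell(2,2) b: {S,T1}  orig:{S}
  cell(3,3) b: {S,T1}  orig:{S}
  cell(0,1) cc: ∅
  cell(1,2) cb: {X3}  orig:{}
  cell(2,3) bb: ∅
  cell(0,2) ccb: {A}
  cell(1,3) cbb: ∅
  cell(0,3) ccbb: {S}

S ∈ T[0,3] ⇒ YES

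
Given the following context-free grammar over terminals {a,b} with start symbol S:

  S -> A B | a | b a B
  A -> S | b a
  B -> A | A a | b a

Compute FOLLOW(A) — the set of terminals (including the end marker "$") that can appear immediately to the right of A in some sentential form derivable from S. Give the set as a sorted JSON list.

FIRST sets, iterate to fixpoint:
round 1:
  A via A→b a: +{b}
  B via B→A: +{b}
  S via S→A B: +{b}
  S via S→a: +{a}
  FIRST[S]={a,b}  FIRST[A]={b}  FIRST[B]={b}
round 2:
  A via A→S: +{a}
  B via B→A: +{a}
  FIRST[S]={a,b}  FIRST[A]={a,b}  FIRST[B]={a,b}
round 3: (no change)
  FIRST[S]={a,b}  FIRST[A]={a,b}  FIRST[B]={a,b}

FOLLOW sets:
seed FOLLOW(S) with $
round 1:
  B→A a: FOLLOW(A) ⊇ FIRST(a) = {a}; new: +{a}
  S→A B: FOLLOW(A) ⊇ FIRST(B) = {a,b}; new: +{b}
  S→A B: FOLLOW(B) ⊇ FOLLOW(S) ⊇ {$}; new: +{$}
  FOLLOW[S]={$}  FOLLOW[A]={a,b}  FOLLOW[B]={$}
round 2:
  A→S: FOLLOW(S) ⊇ FOLLOW(A) ⊇ {a,b}; new: +{a,b}
  B→A: FOLLOW(A) ⊇ FOLLOW(B) ⊇ {$}; new: +{$}
  S→A B: FOLLOW(B) ⊇ FOLLOW(S) ⊇ {$,a,b}; new: +{a,b}
  FOLLOW[S]={$,a,b}  FOLLOW[A]={$,a,b}  FOLLOW[B]={$,a,b}
round 3: (stable)
  FOLLOW[S]={$,a,b}  FOLLOW[A]={$,a,b}  FOLLOW[B]={$,a,b}

FOLLOW(A) = ["$", "a", "b"]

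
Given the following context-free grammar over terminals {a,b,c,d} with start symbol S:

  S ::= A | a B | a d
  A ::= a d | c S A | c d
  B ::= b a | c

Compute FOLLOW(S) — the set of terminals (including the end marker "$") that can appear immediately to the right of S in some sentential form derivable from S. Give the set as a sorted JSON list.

FIRST sets, iterate to fixpoint:
round 1:
  A via A→a d: +{a}
  A via A→c S A: +{c}
  B via B→b a: +{b}
  B via B→c: +{c}
  S via S→A: +{a,c}
  S: {a,c}  A: {a,c}  B: {b,c}
round 2: done
  S: {a,c}  A: {a,c}  B: {b,c}

FOLLOW iteration:
FOLLOW(S) := {$}
pass 1:
  A→c S A: FOLLOW(S) ⊇ FIRST(A) = {a,c}; new: +{a,c}
  S→A: FOLLOW(A) ⊇ FOLLOW(S) ⊇ {$,a,c}; new: +{$,a,c}
  S→a B: FOLLOW(B) ⊇ FOLLOW(S) ⊇ {$,a,c}; new: +{$,a,c}
  FOLLOW(S)={$,a,c}  FOLLOW(A)={$,a,c}  FOLLOW(B)={$,a,c}
pass 2: (stable)
  FOLLOW(S)={$,a,c}  FOLLOW(A)={$,a,c}  FOLLOW(B)={$,a,c}

FOLLOW(S) = ["$", "a", "c"]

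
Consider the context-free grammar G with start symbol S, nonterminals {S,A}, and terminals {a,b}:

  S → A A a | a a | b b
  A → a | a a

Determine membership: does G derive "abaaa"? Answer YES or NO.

Convert to CNF:
  S -> A X2 | T0 T0 | T1 T1
  A -> T0 T0 | a
  T0 -> a
  T1 -> b
  X2 -> A T0

CYK table (by increasing span):
  [0..0]={A,T0}  "a"  orig:{A}
  [1..1]={T1}  "b"  orig:{}
  [2..2]={A,T0}  "a"  orig:{A}
  [3..3]={A,T0}  "a"  orig:{A}
  [4..4]={A,T0}  "a"  orig:{A}
  [0..1]=∅  "ab"
  [1..2]=∅  "ba"
  [2..3]={A,S,X2}  "aa"  orig:{A,S}
  [3..4]={A,S,X2}  "aa"  orig:{A,S}
  [0..2]=∅  "aba"
  [1..3]=∅  "baa"
  [2..4]={S,X2}  "aaa"  orig:{S}
  [0..3]=∅  "abaa"
  [1..4]=∅  "baaa"
  [0..4]=∅  "abaaa"

S ∉ T[0,4] ⇒ NO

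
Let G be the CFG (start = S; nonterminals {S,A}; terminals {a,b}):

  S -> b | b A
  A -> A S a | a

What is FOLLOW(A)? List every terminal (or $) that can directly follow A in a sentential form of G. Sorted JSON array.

FIRST iteration:
[1]
  A via A→a: +{a}
  S via S→b: +{b}
  S: {b}  A: {a}
[2] done
  S: {b}  A: {a}

FOLLOW iteration:
seed FOLLOW(S) with $
round 1:
  A→A S a: FOLLOW(A) ⊇ FIRST(S) = {b}; new: +{b}
  A→A S a: FOLLOW(S) ⊇ FIRST(a) = {a}; new: +{a}
  S→b A: FOLLOW(A) ⊇ FOLLOW(S) ⊇ {$,a}; new: +{$,a}
  FOLLOW[S]={$,a}  FOLLOW[A]={$,a,b}
round 2: — fixpoint
  FOLLOW[S]={$,a}  FOLLOW[A]={$,a,b}

FOLLOW(A) = ["$", "a", "b"]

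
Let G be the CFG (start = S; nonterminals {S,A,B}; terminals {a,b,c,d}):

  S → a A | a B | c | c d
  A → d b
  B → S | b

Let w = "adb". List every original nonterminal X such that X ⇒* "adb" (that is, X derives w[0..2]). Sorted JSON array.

Convert to CNF:
  S -> T2 A | T2 B | T3 T0 | c
  A -> T0 T1
  B -> T2 A | T2 B | T3 T0 | b | c
  T0 -> d
  T1 -> b
  T2 -> a
  T3 -> c

CYK fill — only the sub-triangle for w[0..2]:
  cell(0,0) a: {T2}  orig:{}
  cell(1,1) d: {T0}  orig:{}
  cell(2,2) b: {B,T1}  orig:{B}
  cell(0,1) ad: ∅
  cell(1,2) db: {A}
  cell(0,2) adb: {B,S}

Original NTs in T[0,2] deriving "adb": ["B", "S"]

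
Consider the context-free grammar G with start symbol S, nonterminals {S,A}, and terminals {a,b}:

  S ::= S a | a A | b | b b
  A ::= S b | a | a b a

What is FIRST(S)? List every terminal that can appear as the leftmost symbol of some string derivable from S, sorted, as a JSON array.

FIRST iteration:
[1]
  A via A→a: +{a}
  S via S→a A: +{a}
  S via S→b: +{b}
  FIRST[S]={a,b}  FIRST[A]={a}
[2]
  A via A→S b: +{b}
  FIRST[S]={a,b}  FIRST[A]={a,b}
[3] done
  FIRST[S]={a,b}  FIRST[A]={a,b}

FIRST(S) = ["a", "b"]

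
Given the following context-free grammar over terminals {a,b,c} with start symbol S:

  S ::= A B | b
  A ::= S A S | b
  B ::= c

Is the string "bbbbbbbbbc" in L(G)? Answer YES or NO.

CNF form of G:
  S -> A B | b
  A -> S X0 | b
  B -> c
  X0 -> A S

CYK table (by increasing span):
  cell(0,0) b: {A,S}
  cell(1,1) b: {A,S}
  cell(2,2) b: {A,S}
  cell(3,3) b: {A,S}
  cell(4,4) b: {A,S}
  cell(5,5) b: {A,S}
  cell(6,6) b: {A,S}
  cell(7,7) b: {A,S}
  cell(8,8) b: {A,S}
  cell(9,9) c: {B}
  cell(0,1) bb: {X0}  orig:{}
  cell(1,2) bb: {X0}  orig:{}
  cell(2,3) bb: {X0}  orig:{}
  cell(3,4) bb: {X0}  orig:{}
  cell(4,5) bb: {X0}  orig:{}
  cell(5,6) bb: {X0}  orig:{}
  cell(6,7) bb: {X0}  orig:{}
  cell(7,8) bb: {X0}  orig:{}
  cell(8,9) bc: {S}
  cell(0,2) bbb: {A}
  cell(1,3) bbb: {A}
  cell(2,4) bbb: {A}
  cell(3,5) bbb: {A}
  cell(4,6) bbb: {A}
  cell(5,7) bbb: {A}
  cell(6,8) bbb: {A}
  cell(7,9) bbc: {X0}  orig:{}
  cell(0,3) bbbb: {X0}  orig:{}
  cell(1,4) bbbb: {X0}  orig:{}
  cell(2,5) bbbb: {X0}  orig:{}
  cell(3,6) bbbb: {X0}  orig:{}
  cell(4,7) bbbb: {X0}  orig:{}
  cell(5,8) bbbb: {X0}  orig:{}
  cell(6,9) bbbc: {A,S}
  cell(0,4) bbbbb: {A}
  cell(1,5) bbbbb: {A}
  cell(2,6) bbbbb: {A}
  cell(3,7) bbbbb: {A}
  cell(4,8) bbbbb: {A}
  cell(5,9) bbbbc: {X0}  orig:{}
  cell(0,5) bbbbbb: {X0}  orig:{}
  cell(1,6) bbbbbb: {X0}  orig:{}
  cell(2,7) bbbbbb: {X0}  orig:{}
  cell(3,8) bbbbbb: {X0}  orig:{}
  cell(4,9) bbbbbc: {A,S}
  cell(0,6) bbbbbbb: {A}
  cell(1,7) bbbbbbb: {A}
  cell(2,8) bbbbbbb: {A}
  cell(3,9) bbbbbbc: {X0}  orig:{}
  cell(0,7) bbbbbbbb: {X0}  orig:{}
  cell(1,8) bbbbbbbb: {X0}  orig:{}
  cell(2,9) bbbbbbbc: {A,S}
  cell(0,8) bbbbbbbbb: {A}
  cell(1,9) bbbbbbbbc: {X0}  orig:{}
  cell(0,9) bbbbbbbbbc: {A,S}

S ∈ T[0,9] ⇒ YES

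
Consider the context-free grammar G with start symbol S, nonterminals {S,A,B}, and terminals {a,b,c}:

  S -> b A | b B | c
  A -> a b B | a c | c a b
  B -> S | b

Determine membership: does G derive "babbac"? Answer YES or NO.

Convert to CNF:
  S -> T1 A | T1 B | c
  A -> T0 T2 | T0 X3 | T2 X4
  B -> T1 A | T1 B | b | c
  T0 -> a
  T1 -> b
  T2 -> c
  X3 -> T1 B
  X4 -> T0 T1

Fill CYK table bottom-up:
  [0..0]={B,T1}  "b"  orig:{B}
  [1..1]={T0}  "a"  orig:{}
  [2..2]={B,T1}  "b"  orig:{B}
  [3..3]={B,T1}  "b"  orig:{B}
  [4..4]={T0}  "a"  orig:{}
  [5..5]={B,S,T2}  "c"  orig:{B,S}
  [0..1]=∅  "ba"
  [1..2]={X4}  "ab"  orig:{}
  [2..3]={B,S,X3}  "bb"  orig:{B,S}
  [3..4]=∅  "ba"
  [4..5]={A}  "ac"
  [0..2]=∅  "bab"
  [1..3]={A}  "abb"
  [2..4]=∅  "bba"
  [3..5]={B,S}  "bac"
  [0..3]={B,S}  "babb"
  [1..4]=∅  "abba"
  [2..5]={B,S,X3}  "bbac"  orig:{B,S}
  [0..4]=∅  "babba"
  [1..5]={A}  "abbac"
  [0..5]={B,S}  "babbac"

S ∈ T[0,5] ⇒ YES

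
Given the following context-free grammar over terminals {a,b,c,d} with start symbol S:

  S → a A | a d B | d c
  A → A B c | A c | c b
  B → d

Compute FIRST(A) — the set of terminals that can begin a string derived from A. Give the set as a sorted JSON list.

FIRST sets, iterate to fixpoint:
iter 1:
  A via A→c b: +{c}
  B via B→d: +{d}
  S via S→a A: +{a}
  S via S→d c: +{d}
  FIRST[S]={a,d}  FIRST[A]={c}  FIRST[B]={d}
iter 2: (no change)
  FIRST[S]={a,d}  FIRST[A]={c}  FIRST[B]={d}

FIRST(A) = ["c"]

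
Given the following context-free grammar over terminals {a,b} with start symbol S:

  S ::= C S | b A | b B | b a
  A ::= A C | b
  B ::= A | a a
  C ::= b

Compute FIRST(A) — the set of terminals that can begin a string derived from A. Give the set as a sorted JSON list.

Compute FIRST by fixpoint:
round 1:
  A via A→b: +{b}
  B via B→A: +{b}
  B via B→a a: +{a}
  C via C→b: +{b}
  S via S→C S: +{b}
  S: {b}  A: {b}  B: {a,b}  C: {b}
round 2: done
  S: {b}  A: {b}  B: {a,b}  C: {b}

FIRST(A) = ["b"]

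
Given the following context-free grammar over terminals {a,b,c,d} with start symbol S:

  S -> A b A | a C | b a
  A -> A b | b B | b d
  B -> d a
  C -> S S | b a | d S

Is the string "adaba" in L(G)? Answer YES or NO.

Convert to CNF:
  S -> A X3 | T0 T2 | T2 C
  A -> A T0 | T0 B | T0 T1
  B -> T1 T2
  C -> S S | T0 T2 | T1 S
  T0 -> b
  T1 -> d
  T2 -> a
  X3 -> T0 A

Fill CYK table bottom-up:
  T[0,0] 'a' = {T2}  orig:{}
  T[1,1] 'd' = {T1}  orig:{}
  T[2,2] 'a' = {T2}  orig:{}
  T[3,3] 'b' = {T0}  orig:{}
  T[4,4] 'a' = {T2}  orig:{}
  T[0,1] 'ad' = ∅
  T[1,2] 'da' = {B}
  T[2,3] 'ab' = ∅
  T[3,4] 'ba' = {C,S}
  T[0,2] 'ada' = ∅
  T[1,3] 'dab' = ∅
  T[2,4] 'aba' = {S}
  T[0,3] 'adab' = ∅
  T[1,4] 'daba' = {C}
  T[0,4] 'adaba' = {S}

S ∈ T[0,4] ⇒ YES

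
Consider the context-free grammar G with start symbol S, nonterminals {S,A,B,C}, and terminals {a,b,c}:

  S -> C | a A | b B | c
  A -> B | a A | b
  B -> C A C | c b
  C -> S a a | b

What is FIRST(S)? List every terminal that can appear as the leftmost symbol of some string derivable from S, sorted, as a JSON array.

FIRST sets, iterate to fixpoint:
iter 1:
  A via A→a A: +{a}
  A via A→b: +{b}
  B via B→c b: +{c}
  C via C→b: +{b}
  S via S→C: +{b}
  S via S→a A: +{a}
  S via S→c: +{c}
  FIRST(S)={a,b,c}  FIRST(A)={a,b}  FIRST(B)={c}  FIRST(C)={b}
iter 2:
  A via A→B: +{c}
  B via B→C A C: +{b}
  C via C→S a a: +{a,c}
  FIRST(S)={a,b,c}  FIRST(A)={a,b,c}  FIRST(B)={b,c}  FIRST(C)={a,b,c}
iter 3:
  B via B→C A C: +{a}
  FIRST(S)={a,b,c}  FIRST(A)={a,b,c}  FIRST(B)={a,b,c}  FIRST(C)={a,b,c}
iter 4: (stable)
  FIRST(S)={a,b,c}  FIRST(A)={a,b,c}  FIRST(B)={a,b,c}  FIRST(C)={a,b,c}

FIRST(S) = ["a", "b", "c"]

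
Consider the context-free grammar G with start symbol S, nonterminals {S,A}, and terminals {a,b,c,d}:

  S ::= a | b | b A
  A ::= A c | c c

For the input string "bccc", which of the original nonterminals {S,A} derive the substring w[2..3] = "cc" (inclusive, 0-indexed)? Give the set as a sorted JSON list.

Convert to CNF:
  S -> T1 A | a | b
  A -> A T0 | T0 T0
  T0 -> c
  T1 -> b

CYK table (by increasing span), restricted to cells inside w[2..3]:
  cell(2,2) c: {T0}  orig:{}
  cell(3,3) c: {T0}  orig:{}
  cell(2,3) cc: {A}

Original NTs in T[2,3] deriving "cc": ["A"]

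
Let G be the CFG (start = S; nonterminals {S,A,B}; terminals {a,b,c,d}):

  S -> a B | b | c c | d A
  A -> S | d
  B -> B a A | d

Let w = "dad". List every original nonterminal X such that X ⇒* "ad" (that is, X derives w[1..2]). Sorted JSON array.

Convert to CNF:
  S -> T0 B | T1 T1 | T2 A | b
  A -> T0 B | T1 T1 | T2 A | b | d
  B -> B X3 | d
  T0 -> a
  T1 -> c
  T2 -> d
  X3 -> T0 A

Fill CYK table bottom-up — only the sub-triangle for w[1..2]:
  cell(1,1) a: {T0}  orig:{}
  cell(2,2) d: {A,B,T2}  orig:{A,B}
  cell(1,2) ad: {A,S,X3}  orig:{A,S}

Original NTs in T[1,2] deriving "ad": ["A", "S"]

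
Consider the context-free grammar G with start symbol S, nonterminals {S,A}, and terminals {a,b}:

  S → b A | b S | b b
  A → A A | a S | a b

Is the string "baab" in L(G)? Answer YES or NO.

Convert to CNF:
  S -> T1 A | T1 S | T1 T1
  A -> A A | T0 S | T0 T1
  T0 -> a
  T1 -> b

CYK fill:
  [0..0]={T1}  "b"  orig:{}
  [1..1]={T0}  "a"  orig:{}
  [2..2]={T0}  "a"  orig:{}
  [3..3]={T1}  "b"  orig:{}
  [0..1]=∅  "ba"
  [1..2]=∅  "aa"
  [2..3]={A}  "ab"
  [0..2]=∅  "baa"
  [1..3]=∅  "aab"
  [0..3]=∅  "baab"

S ∉ T[0,3] ⇒ NO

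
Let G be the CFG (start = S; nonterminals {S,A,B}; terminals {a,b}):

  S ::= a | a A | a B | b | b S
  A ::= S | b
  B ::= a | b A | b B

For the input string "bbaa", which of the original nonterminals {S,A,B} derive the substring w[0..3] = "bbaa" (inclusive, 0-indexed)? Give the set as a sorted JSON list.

Convert to CNF:
  S -> T0 A | T0 B | T1 S | a | b
  A -> T0 A | T0 B | T1 S | a | b
  B -> T1 A | T1 B | a
  T0 -> a
  T1 -> b

CYK fill — only the sub-triangle for w[0..3]:
  [0..0]={A,S,T1}  "b"  orig:{A,S}
  [1..1]={A,S,T1}  "b"  orig:{A,S}
  [2..2]={A,B,S,T0}  "a"  orig:{A,B,S}
  [3..3]={A,B,S,T0}  "a"  orig:{A,B,S}
  [0..1]={A,B,S}  "bb"
  [1..2]={A,B,S}  "ba"
  [2..3]={A,S}  "aa"
  [0..2]={A,B,S}  "bba"
  [1..3]={A,B,S}  "baa"
  [0..3]={A,B,S}  "bbaa"

Original NTs in T[0,3] deriving "bbaa": ["A", "B", "S"]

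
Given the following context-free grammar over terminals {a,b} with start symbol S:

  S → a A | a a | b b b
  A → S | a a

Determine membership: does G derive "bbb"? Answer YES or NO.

CNF form of G:
  S -> T0 A | T0 T0 | T1 X3
  A -> T0 A | T0 T0 | T1 X2
  T0 -> a
  T1 -> b
  X2 -> T1 T1
  X3 -> T1 T1

CYK fill:
  cell(0,0) b: {T1}  orig:{}
  cell(1,1) b: {T1}  orig:{}
  cell(2,2) b: {T1}  orig:{}
  cell(0,1) bb: {X2,X3}  orig:{}
  cell(1,2) bb: {X2,X3}  orig:{}
  cell(0,2) bbb: {A,S}

S ∈ T[0,2] ⇒ YES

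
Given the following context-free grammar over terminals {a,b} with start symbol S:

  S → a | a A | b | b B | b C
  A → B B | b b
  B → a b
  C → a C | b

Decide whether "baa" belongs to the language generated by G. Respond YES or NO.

CNF form of G:
  S -> T0 B | T0 C | T1 A | a | b
  A -> B B | T0 T0
  B -> T1 T0
  C -> T1 C | b
  T0 -> b
  T1 -> a

Fill CYK table bottom-up:
  [0..0]={C,S,T0}  "b"  orig:{C,S}
  [1..1]={S,T1}  "a"  orig:{S}
  [2..2]={S,T1}  "a"  orig:{S}
  [0..1]=∅  "ba"
  [1..2]=∅  "aa"
  [0..2]=∅  "baa"

S ∉ T[0,2] ⇒ NO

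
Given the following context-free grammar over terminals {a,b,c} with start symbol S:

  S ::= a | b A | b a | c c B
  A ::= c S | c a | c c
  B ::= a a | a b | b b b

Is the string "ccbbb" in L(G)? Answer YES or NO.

CNF form of G:
  S -> T0 X4 | T2 A | T2 T1 | a
  A -> T0 S | T0 T0 | T0 T1
  B -> T1 T1 | T1 T2 | T2 X3
  T0 -> c
  T1 -> a
  T2 -> b
  X3 -> T2 T2
  X4 -> T0 B

CYK fill:
  cell(0,0) c: {T0}  orig:{}
  cell(1,1) c: {T0}  orig:{}
  cell(2,2) b: {T2}  orig:{}
  cell(3,3) b: {T2}  orig:{}
  cell(4,4) b: {T2}  orig:{}
  cell(0,1) cc: {A}
  cell(1,2) cb: ∅
  cell(2,3) bb: {X3}  orig:{}
  cell(3,4) bb: {X3}  orig:{}
  cell(0,2) ccb: ∅
  cell(1,3) cbb: ∅
  cell(2,4) bbb: {B}
  cell(0,3) ccbb: ∅
  cell(1,4) cbbb: {X4}  orig:{}
  cell(0,4) ccbbb: {S}

S ∈ T[0,4] ⇒ YES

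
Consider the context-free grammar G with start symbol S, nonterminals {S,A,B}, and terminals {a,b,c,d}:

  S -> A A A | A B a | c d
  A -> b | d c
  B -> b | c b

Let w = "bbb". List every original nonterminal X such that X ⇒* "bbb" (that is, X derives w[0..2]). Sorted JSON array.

CNF form of G:
  S -> A X4 | A X5 | T1 T0
  A -> T0 T1 | b
  B -> T1 T2 | b
  T0 -> d
  T1 -> c
  T2 -> b
  T3 -> a
  X4 -> A A
  X5 -> B T3

Fill CYK table bottom-up, restricted to cells inside w[0..2]:
  cell(0,0) b: {A,B,T2}  orig:{A,B}
  cell(1,1) b: {A,B,T2}  orig:{A,B}
  cell(2,2) b: {A,B,T2}  orig:{A,B}
  cell(0,1) bb: {X4}  orig:{}
  cell(1,2) bb: {X4}  orig:{}
  cell(0,2) bbb: {S}

Original NTs in T[0,2] deriving "bbb": ["S"]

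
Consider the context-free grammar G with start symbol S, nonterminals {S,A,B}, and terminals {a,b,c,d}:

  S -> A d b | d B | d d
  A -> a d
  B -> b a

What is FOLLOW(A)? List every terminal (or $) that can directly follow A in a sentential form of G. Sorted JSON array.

Compute FIRST by fixpoint:
pass 1:
  A via A→a d: +{a}
  B via B→b a: +{b}
  S via S→A d b: +{a}
  S via S→d B: +{d}
  S: {a,d}  A: {a}  B: {b}
pass 2: (stable)
  S: {a,d}  A: {a}  B: {b}

FOLLOW iteration:
initialize: $ ∈ FOLLOW(S)
iter 1:
  S→A d b: FOLLOW(A) ⊇ FIRST(d) = {d}; new: +{d}
  S→d B: FOLLOW(B) ⊇ FOLLOW(S) ⊇ {$}; new: +{$}
  FOLLOW[S]={$}  FOLLOW[A]={d}  FOLLOW[B]={$}
iter 2: — fixpoint
  FOLLOW[S]={$}  FOLLOW[A]={d}  FOLLOW[B]={$}

FOLLOW(A) = ["d"]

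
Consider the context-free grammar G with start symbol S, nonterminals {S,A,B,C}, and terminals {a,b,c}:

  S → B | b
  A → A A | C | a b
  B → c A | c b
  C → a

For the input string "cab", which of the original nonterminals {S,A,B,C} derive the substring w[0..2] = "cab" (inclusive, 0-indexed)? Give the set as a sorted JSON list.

Convert to CNF:
  S -> T2 A | T2 T1 | b
  A -> A A | T0 T1 | a
  B -> T2 A | T2 T1
  C -> a
  T0 -> a
  T1 -> b
  T2 -> c

Fill CYK table bottom-up (cells [i..j] with 0 ≤ i ≤ j ≤ 2 only):
  T[0,0] 'c' = {T2}  orig:{}
  T[1,1] 'a' = {A,C,T0}  orig:{A,C}
  T[2,2] 'b' = {S,T1}  orig:{S}
  T[0,1] 'ca' = {B,S}
  T[1,2] 'ab' = {A}
  T[0,2] 'cab' = {B,S}

Original NTs in T[0,2] deriving "cab": ["B", "S"]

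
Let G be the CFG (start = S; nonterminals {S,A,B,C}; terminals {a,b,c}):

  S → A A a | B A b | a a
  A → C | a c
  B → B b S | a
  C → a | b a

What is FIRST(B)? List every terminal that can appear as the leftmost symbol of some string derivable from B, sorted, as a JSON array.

FIRST iteration:
pass 1:
  A via A→a c: +{a}
  B via B→a: +{a}
  C via C→a: +{a}
  C via C→b a: +{b}
  S via S→A A a: +{a}
  S: {a}  A: {a}  B: {a}  C: {a,b}
pass 2:
  A via A→C: +{b}
  S via S→A A a: +{b}
  S: {a,b}  A: {a,b}  B: {a}  C: {a,b}
pass 3: (no change)
  S: {a,b}  A: {a,b}  B: {a}  C: {a,b}

FIRST(B) = ["a"]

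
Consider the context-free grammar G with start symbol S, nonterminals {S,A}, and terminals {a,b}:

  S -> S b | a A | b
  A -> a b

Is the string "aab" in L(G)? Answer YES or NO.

Convert to CNF:
  S -> S T1 | T0 A | b
  A -> T0 T1
  T0 -> a
  T1 -> b

CYK table (by increasing span):
  T[0,0] 'a' = {T0}  orig:{}
  T[1,1] 'a' = {T0}  orig:{}
  T[2,2] 'b' = {S,T1}  orig:{S}
  T[0,1] 'aa' = ∅
  T[1,2] 'ab' = {A}
  T[0,2] 'aab' = {S}

S ∈ T[0,2] ⇒ YES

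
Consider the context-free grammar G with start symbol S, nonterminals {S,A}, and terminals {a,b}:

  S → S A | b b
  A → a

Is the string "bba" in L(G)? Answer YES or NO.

CNF form of G:
  S -> S A | T0 T0
  A -> a
  T0 -> b

CYK table (by increasing span):
  [0..0]={T0}  "b"  orig:{}
  [1..1]={T0}  "b"  orig:{}
  [2..2]={A}  "a"
  [0..1]={S}  "bb"
  [1..2]=∅  "ba"
  [0..2]={S}  "bba"

S ∈ T[0,2] ⇒ YES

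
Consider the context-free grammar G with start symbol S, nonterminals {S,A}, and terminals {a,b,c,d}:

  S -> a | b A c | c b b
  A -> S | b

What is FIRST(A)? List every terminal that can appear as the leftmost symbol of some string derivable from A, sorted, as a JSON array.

FIRST sets, iterate to fixpoint:
pass 1:
  A via A→b: +{b}
  S via S→a: +{a}
  S via S→b A c: +{b}
  S via S→c b b: +{c}
  FIRST[S]={a,b,c}  FIRST[A]={b}
pass 2:
  A via A→S: +{a,c}
  FIRST[S]={a,b,c}  FIRST[A]={a,b,c}
pass 3: — fixpoint
  FIRST[S]={a,b,c}  FIRST[A]={a,b,c}

FIRST(A) = ["a", "b", "c"]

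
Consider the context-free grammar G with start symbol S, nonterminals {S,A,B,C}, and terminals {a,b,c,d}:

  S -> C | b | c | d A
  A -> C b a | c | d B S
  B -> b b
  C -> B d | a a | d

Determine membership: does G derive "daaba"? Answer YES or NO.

CNF form of G:
  S -> B T2 | T1 T1 | T2 A | b | c | d
  A -> C X3 | T2 X4 | c
  B -> T0 T0
  C -> B T2 | T1 T1 | d
  T0 -> b
  T1 -> a
  T2 -> d
  X3 -> T0 T1
  X4 -> B S

CYK table (by increasing span):
  cell(0,0) d: {C,S,T2}  orig:{C,S}
  cell(1,1) a: {T1}  orig:{}
  cell(2,2) a: {T1}  orig:{}
  cell(3,3) b: {S,T0}  orig:{S}
  cell(4,4) a: {T1}  orig:{}
  cell(0,1) da: ∅
  cell(1,2) aa: {C,S}
  cell(2,3) ab: ∅
  cell(3,4) ba: {X3}  orig:{}
  cell(0,2) daa: ∅
  cell(1,3) aab: ∅
  cell(2,4) aba: ∅
  cell(0,3) daab: ∅
  cell(1,4) aaba: {A}
  cell(0,4) daaba: {S}

S ∈ T[0,4] ⇒ YES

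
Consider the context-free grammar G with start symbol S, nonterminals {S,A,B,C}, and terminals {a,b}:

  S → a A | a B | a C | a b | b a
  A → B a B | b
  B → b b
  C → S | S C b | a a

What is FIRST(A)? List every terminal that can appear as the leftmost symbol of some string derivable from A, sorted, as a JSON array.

Compute FIRST by fixpoint:
iter 1:
  A via A→b: +{b}
  B via B→b b: +{b}
  C via C→a a: +{a}
  S via S→a A: +{a}
  S via S→b a: +{b}
  FIRST[S]={a,b}  FIRST[A]={b}  FIRST[B]={b}  FIRST[C]={a}
iter 2:
  C via C→S: +{b}
  FIRST[S]={a,b}  FIRST[A]={b}  FIRST[B]={b}  FIRST[C]={a,b}
iter 3: — fixpoint
  FIRST[S]={a,b}  FIRST[A]={b}  FIRST[B]={b}  FIRST[C]={a,b}

FIRST(A) = ["b"]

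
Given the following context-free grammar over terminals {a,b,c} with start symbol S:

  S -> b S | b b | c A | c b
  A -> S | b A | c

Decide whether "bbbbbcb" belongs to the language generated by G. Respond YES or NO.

Convert to CNF:
  S -> T0 S | T0 T0 | T1 A | T1 T0
  A -> T0 A | T0 S | T0 T0 | T1 A | T1 T0 | c
  T0 -> b
  T1 -> c

CYK fill:
  T[0,0] 'b' = {T0}  orig:{}
  T[1,1] 'b' = {T0}  orig:{}
  T[2,2] 'b' = {T0}  orig:{}
  T[3,3] 'b' = {T0}  orig:{}
  T[4,4] 'b' = {T0}  orig:{}
  T[5,5] 'c' = {A,T1}  orig:{A}
  T[6,6] 'b' = {T0}  orig:{}
  T[0,1] 'bb' = {A,S}
  T[1,2] 'bb' = {A,S}
  T[2,3] 'bb' = {A,S}
  T[3,4] 'bb' = {A,S}
  T[4,5] 'bc' = {A}
  T[5,6] 'cb' = {A,S}
  T[0,2] 'bbb' = {A,S}
  T[1,3] 'bbb' = {A,S}
  T[2,4] 'bbb' = {A,S}
  T[3,5] 'bbc' = {A}
  T[4,6] 'bcb' = {A,S}
  T[0,3] 'bbbb' = {A,S}
  T[1,4] 'bbbb' = {A,S}
  T[2,5] 'bbbc' = {A}
  T[3,6] 'bbcb' = {A,S}
  T[0,4] 'bbbbb' = {A,S}
  T[1,5] 'bbbbc' = {A}
  T[2,6] 'bbbcb' = {A,S}
  T[0,5] 'bbbbbc' = {A}
  T[1,6] 'bbbbcb' = {A,S}
  T[0,6] 'bbbbbcb' = {A,S}

S ∈ T[0,6] ⇒ YES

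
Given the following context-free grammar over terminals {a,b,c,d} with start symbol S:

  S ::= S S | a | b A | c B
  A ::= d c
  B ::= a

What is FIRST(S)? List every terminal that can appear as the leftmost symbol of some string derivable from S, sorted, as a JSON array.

FIRST iteration:
iter 1:
  A via A→d c: +{d}
  B via B→a: +{a}
  S via S→a: +{a}
  S via S→b A: +{b}
  S via S→c B: +{c}
  FIRST(S)={a,b,c}  FIRST(A)={d}  FIRST(B)={a}
iter 2: (no change)
  FIRST(S)={a,b,c}  FIRST(A)={d}  FIRST(B)={a}

FIRST(S) = ["a", "b", "c"]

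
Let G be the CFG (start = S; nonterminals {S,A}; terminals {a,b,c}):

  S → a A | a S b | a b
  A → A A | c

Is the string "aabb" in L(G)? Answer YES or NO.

CNF form of G:
  S -> T0 A | T0 T1 | T0 X2
  A -> A A | c
  T0 -> a
  T1 -> b
  X2 -> S T1

CYK table (by increasing span):
  cell(0,0) a: {T0}  orig:{}
  cell(1,1) a: {T0}  orig:{}
  cell(2,2) b: {T1}  orig:{}
  cell(3,3) b: {T1}  orig:{}
  cell(0,1) aa: ∅
  cell(1,2) ab: {S}
  cell(2,3) bb: ∅
  cell(0,2) aab: ∅
  cell(1,3) abb: {X2}  orig:{}
  cell(0,3) aabb: {S}

S ∈ T[0,3] ⇒ YES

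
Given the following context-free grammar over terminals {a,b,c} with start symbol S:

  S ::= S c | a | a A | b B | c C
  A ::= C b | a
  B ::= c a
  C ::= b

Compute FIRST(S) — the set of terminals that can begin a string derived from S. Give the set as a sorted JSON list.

Compute FIRST by fixpoint:
iter 1:
  A via A→a: +{a}
  B via B→c a: +{c}
  C via C→b: +{b}
  S via S→a: +{a}
  S via S→b B: +{b}
  S via S→c C: +{c}
  S: {a,b,c}  A: {a}  B: {c}  C: {b}
iter 2:
  A via A→C b: +{b}
  S: {a,b,c}  A: {a,b}  B: {c}  C: {b}
iter 3: (stable)
  S: {a,b,c}  A: {a,b}  B: {c}  C: {b}

FIRST(S) = ["a", "b", "c"]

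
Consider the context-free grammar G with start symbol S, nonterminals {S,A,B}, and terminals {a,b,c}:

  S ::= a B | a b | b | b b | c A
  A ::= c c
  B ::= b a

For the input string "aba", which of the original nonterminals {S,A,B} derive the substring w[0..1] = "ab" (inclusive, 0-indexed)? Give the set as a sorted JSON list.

CNF form of G:
  S -> T0 A | T1 T1 | T2 B | T2 T1 | b
  A -> T0 T0
  B -> T1 T2
  T0 -> c
  T1 -> b
  T2 -> a

Fill CYK table bottom-up, restricted to cells inside w[0..1]:
  [0..0]={T2}  "a"  orig:{}
  [1..1]={S,T1}  "b"  orig:{S}
  [0..1]={S}  "ab"

Original NTs in T[0,1] deriving "ab": ["S"]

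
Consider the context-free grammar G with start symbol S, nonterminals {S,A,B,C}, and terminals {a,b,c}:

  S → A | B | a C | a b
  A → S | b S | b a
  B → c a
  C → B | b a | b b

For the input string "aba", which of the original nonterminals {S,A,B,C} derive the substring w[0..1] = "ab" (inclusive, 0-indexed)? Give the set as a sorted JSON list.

Convert to CNF:
  S -> T0 C | T0 T1 | T1 S | T1 T0 | T2 T0
  A -> T0 C | T0 T1 | T1 S | T1 T0 | T2 T0
  B -> T2 T0
  C -> T1 T0 | T1 T1 | T2 T0
  T0 -> a
  T1 -> b
  T2 -> c

CYK fill, restricted to cells inside w[0..1]:
  T[0,0] 'a' = {T0}  orig:{}
  T[1,1] 'b' = {T1}  orig:{}
  T[0,1] 'ab' = {A,S}

Original NTs in T[0,1] deriving "ab": ["A", "S"]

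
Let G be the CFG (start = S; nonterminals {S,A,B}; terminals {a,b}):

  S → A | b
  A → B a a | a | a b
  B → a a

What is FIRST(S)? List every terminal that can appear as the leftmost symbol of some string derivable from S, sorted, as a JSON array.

FIRST iteration:
iter 1:
  A via A→a: +{a}
  B via B→a a: +{a}
  S via S→A: +{a}
  S via S→b: +{b}
  FIRST(S)={a,b}  FIRST(A)={a}  FIRST(B)={a}
iter 2: done
  FIRST(S)={a,b}  FIRST(A)={a}  FIRST(B)={a}

FIRST(S) = ["a", "b"]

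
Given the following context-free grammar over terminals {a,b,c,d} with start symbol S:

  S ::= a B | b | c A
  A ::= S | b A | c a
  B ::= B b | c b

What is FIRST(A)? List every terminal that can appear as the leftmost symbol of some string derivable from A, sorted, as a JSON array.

FIRST iteration:
iter 1:
  A via A→b A: +{b}
  A via A→c a: +{c}
  B via B→c b: +{c}
  S via S→a B: +{a}
  S via S→b: +{b}
  S via S→c A: +{c}
  S: {a,b,c}  A: {b,c}  B: {c}
iter 2:
  A via A→S: +{a}
  S: {a,b,c}  A: {a,b,c}  B: {c}
iter 3: (stable)
  S: {a,b,c}  A: {a,b,c}  B: {c}

FIRST(A) = ["a", "b", "c"]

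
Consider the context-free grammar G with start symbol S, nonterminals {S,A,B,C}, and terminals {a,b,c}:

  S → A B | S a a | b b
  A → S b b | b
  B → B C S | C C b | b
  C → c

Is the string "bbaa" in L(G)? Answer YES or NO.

CNF form of G:
  S -> A B | S X5 | T0 T0
  A -> S X2 | b
  B -> B X3 | C X4 | b
  C -> c
  T0 -> b
  T1 -> a
  X2 -> T0 T0
  X3 -> C S
  X4 -> C T0
  X5 -> T1 T1

Fill CYK table bottom-up:
  cell(0,0) b: {A,B,T0}  orig:{A,B}
  cell(1,1) b: {A,B,T0}  orig:{A,B}
  cell(2,2) a: {T1}  orig:{}
  cell(3,3) a: {T1}  orig:{}
  cell(0,1) bb: {S,X2}  orig:{S}
  cell(1,2) ba: ∅
  cell(2,3) aa: {X5}  orig:{}
  cell(0,2) bba: ∅
  cell(1,3) baa: ∅
  cell(0,3) bbaa: {S}

S ∈ T[0,3] ⇒ YES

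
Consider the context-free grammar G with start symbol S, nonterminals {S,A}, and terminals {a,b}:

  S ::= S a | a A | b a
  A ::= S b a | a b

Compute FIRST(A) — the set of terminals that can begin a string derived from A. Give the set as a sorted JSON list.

FIRST iteration:
pass 1:
  A via A→a b: +{a}
  S via S→a A: +{a}
  S via S→b a: +{b}
  FIRST[S]={a,b}  FIRST[A]={a}
pass 2:
  A via A→S b a: +{b}
  FIRST[S]={a,b}  FIRST[A]={a,b}
pass 3: (stable)
  FIRST[S]={a,b}  FIRST[A]={a,b}

FIRST(A) = ["a", "b"]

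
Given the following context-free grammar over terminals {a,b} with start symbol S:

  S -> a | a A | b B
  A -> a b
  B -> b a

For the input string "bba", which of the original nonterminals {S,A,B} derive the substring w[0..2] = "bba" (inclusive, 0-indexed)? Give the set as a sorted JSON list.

CNF form of G:
  S -> T0 A | T1 B | a
  A -> T0 T1
  B -> T1 T0
  T0 -> a
  T1 -> b

Fill CYK table bottom-up — only the sub-triangle for w[0..2]:
  T[0,0] 'b' = {T1}  orig:{}
  T[1,1] 'b' = {T1}  orig:{}
  T[2,2] 'a' = {S,T0}  orig:{S}
  T[0,1] 'bb' = ∅
  T[1,2] 'ba' = {B}
  T[0,2] 'bba' = {S}

Original NTs in T[0,2] deriving "bba": ["S"]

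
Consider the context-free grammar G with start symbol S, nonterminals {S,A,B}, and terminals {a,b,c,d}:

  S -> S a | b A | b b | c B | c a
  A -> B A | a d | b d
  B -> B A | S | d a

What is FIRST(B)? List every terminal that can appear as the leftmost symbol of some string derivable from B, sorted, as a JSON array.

FIRST sets, iterate to fixpoint:
round 1:
  A via A→a d: +{a}
  A via A→b d: +{b}
  B via B→d a: +{d}
  S via S→b A: +{b}
  S via S→c B: +{c}
  FIRST[S]={b,c}  FIRST[A]={a,b}  FIRST[B]={d}
round 2:
  A via A→B A: +{d}
  B via B→S: +{b,c}
  FIRST[S]={b,c}  FIRST[A]={a,b,d}  FIRST[B]={b,c,d}
round 3:
  A via A→B A: +{c}
  FIRST[S]={b,c}  FIRST[A]={a,b,c,d}  FIRST[B]={b,c,d}
round 4: (stable)
  FIRST[S]={b,c}  FIRST[A]={a,b,c,d}  FIRST[B]={b,c,d}

FIRST(B) = ["b", "c", "d"]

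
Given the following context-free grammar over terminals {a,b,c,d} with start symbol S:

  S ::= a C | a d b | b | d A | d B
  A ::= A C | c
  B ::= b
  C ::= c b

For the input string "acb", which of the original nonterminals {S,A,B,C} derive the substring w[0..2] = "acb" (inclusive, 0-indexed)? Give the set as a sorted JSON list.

Convert to CNF:
  S -> T2 C | T2 X4 | T3 A | T3 B | b
  A -> A C | c
  B -> b
  C -> T0 T1
  T0 -> c
  T1 -> b
  T2 -> a
  T3 -> d
  X4 -> T3 T1

CYK table (by increasing span) — only the sub-triangle for w[0..2]:
  [0..0]={T2}  "a"  orig:{}
  [1..1]={A,T0}  "c"  orig:{A}
  [2..2]={B,S,T1}  "b"  orig:{B,S}
  [0..1]=∅  "ac"
  [1..2]={C}  "cb"
  [0..2]={S}  "acb"

Original NTs in T[0,2] deriving "acb": ["S"]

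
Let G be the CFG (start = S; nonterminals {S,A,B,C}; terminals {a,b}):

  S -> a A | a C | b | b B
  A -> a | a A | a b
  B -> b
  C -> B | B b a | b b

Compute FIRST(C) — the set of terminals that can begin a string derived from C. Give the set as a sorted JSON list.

Compute FIRST by fixpoint:
pass 1:
  A via A→a: +{a}
  B via B→b: +{b}
  C via C→B: +{b}
  S via S→a A: +{a}
  S via S→b: +{b}
  FIRST(S)={a,b}  FIRST(A)={a}  FIRST(B)={b}  FIRST(C)={b}
pass 2: (no change)
  FIRST(S)={a,b}  FIRST(A)={a}  FIRST(B)={b}  FIRST(C)={b}

FIRST(C) = ["b"]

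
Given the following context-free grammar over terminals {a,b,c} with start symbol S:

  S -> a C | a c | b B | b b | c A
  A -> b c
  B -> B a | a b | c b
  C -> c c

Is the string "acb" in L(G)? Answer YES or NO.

Convert to CNF:
  S -> T0 B | T0 T0 | T1 A | T2 C | T2 T1
  A -> T0 T1
  B -> B T2 | T1 T0 | T2 T0
  C -> T1 T1
  T0 -> b
  T1 -> c
  T2 -> a

Fill CYK table bottom-up:
  cell(0,0) a: {T2}  orig:{}
  cell(1,1) c: {T1}  orig:{}
  cell(2,2) b: {T0}  orig:{}
  cell(0,1) ac: {S}
  cell(1,2) cb: {B}
  cell(0,2) acb: ∅

S ∉ T[0,2] ⇒ NO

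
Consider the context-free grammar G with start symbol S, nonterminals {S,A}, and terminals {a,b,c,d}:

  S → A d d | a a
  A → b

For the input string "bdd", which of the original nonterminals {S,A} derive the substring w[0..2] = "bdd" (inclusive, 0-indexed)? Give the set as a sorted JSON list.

CNF form of G:
  S -> A X2 | T1 T1
  A -> b
  T0 -> d
  T1 -> a
  X2 -> T0 T0

Fill CYK table bottom-up (cells [i..j] with 0 ≤ i ≤ j ≤ 2 only):
  [0..0]={A}  "b"
  [1..1]={T0}  "d"  orig:{}
  [2..2]={T0}  "d"  orig:{}
  [0..1]=∅  "bd"
  [1..2]={X2}  "dd"  orig:{}
  [0..2]={S}  "bdd"

Original NTs in T[0,2] deriving "bdd": ["S"]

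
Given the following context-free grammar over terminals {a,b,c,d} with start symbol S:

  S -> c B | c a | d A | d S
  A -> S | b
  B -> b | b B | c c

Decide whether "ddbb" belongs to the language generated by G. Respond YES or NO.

CNF form of G:
  S -> T0 B | T0 T1 | T2 A | T2 S
  A -> T0 B | T0 T1 | T2 A | T2 S | b
  B -> T0 T0 | T3 B | b
  T0 -> c
  T1 -> a
  T2 -> d
  T3 -> b

CYK table (by increasing span):
  T[0,0] 'd' = {T2}  orig:{}
  T[1,1] 'd' = {T2}  orig:{}
  T[2,2] 'b' = {A,B,T3}  orig:{A,B}
  T[3,3] 'b' = {A,B,T3}  orig:{A,B}
  T[0,1] 'dd' = ∅
  T[1,2] 'db' = {A,S}
  T[2,3] 'bb' = {B}
  T[0,2] 'ddb' = {A,S}
  T[1,3] 'dbb' = ∅
  T[0,3] 'ddbb' = ∅

S ∉ T[0,3] ⇒ NO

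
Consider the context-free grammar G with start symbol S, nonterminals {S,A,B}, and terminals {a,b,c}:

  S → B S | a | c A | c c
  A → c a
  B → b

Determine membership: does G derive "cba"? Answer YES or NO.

Convert to CNF:
  S -> B S | T0 A | T0 T0 | a
  A -> T0 T1
  B -> b
  T0 -> c
  T1 -> a

CYK fill:
  T[0,0] 'c' = {T0}  orig:{}
  T[1,1] 'b' = {B}
  T[2,2] 'a' = {S,T1}  orig:{S}
  T[0,1] 'cb' = ∅
  T[1,2] 'ba' = {S}
  T[0,2] 'cba' = ∅

S ∉ T[0,2] ⇒ NO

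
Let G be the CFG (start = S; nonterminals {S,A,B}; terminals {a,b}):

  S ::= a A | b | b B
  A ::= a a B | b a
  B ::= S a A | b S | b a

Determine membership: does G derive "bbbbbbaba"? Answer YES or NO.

Convert to CNF:
  S -> T0 A | T1 B | b
  A -> T0 X2 | T1 T0
  B -> S X3 | T1 S | T1 T0
  T0 -> a
  T1 -> b
  X2 -> T0 B
  X3 -> T0 A

CYK fill:
  [0..0]={S,T1}  "b"  orig:{S}
  [1..1]={S,T1}  "b"  orig:{S}
  [2..2]={S,T1}  "b"  orig:{S}
  [3..3]={S,T1}  "b"  orig:{S}
  [4..4]={S,T1}  "b"  orig:{S}
  [5..5]={S,T1}  "b"  orig:{S}
  [6..6]={T0}  "a"  orig:{}
  [7..7]={S,T1}  "b"  orig:{S}
  [8..8]={T0}  "a"  orig:{}
  [0..1]={B}  "bb"
  [1..2]={B}  "bb"
  [2..3]={B}  "bb"
  [3..4]={B}  "bb"
  [4..5]={B}  "bb"
  [5..6]={A,B}  "ba"
  [6..7]=∅  "ab"
  [7..8]={A,B}  "ba"
  [0..2]={S}  "bbb"
  [1..3]={S}  "bbb"
  [2..4]={S}  "bbb"
  [3..5]={S}  "bbb"
  [4..6]={S}  "bba"
  [5..7]=∅  "bab"
  [6..8]={S,X2,X3}  "aba"  orig:{S}
  [0..3]={B}  "bbbb"
  [1..4]={B}  "bbbb"
  [2..5]={B}  "bbbb"
  [3..6]={B}  "bbba"
  [4..7]=∅  "bbab"
  [5..8]={B}  "baba"
  [0..4]={S}  "bbbbb"
  [1..5]={S}  "bbbbb"
  [2..6]={S}  "bbbba"
  [3..7]=∅  "bbbab"
  [4..8]={S}  "bbaba"
  [0..5]={B}  "bbbbbb"
  [1..6]={B}  "bbbbba"
  [2..7]=∅  "bbbbab"
  [3..8]={B}  "bbbaba"
  [0..6]={S}  "bbbbbba"
  [1..7]=∅  "bbbbbab"
  [2..8]={S}  "bbbbaba"
  [0..7]=∅  "bbbbbbab"
  [1..8]={B}  "bbbbbaba"
  [0..8]={S}  "bbbbbbaba"

S ∈ T[0,8] ⇒ YES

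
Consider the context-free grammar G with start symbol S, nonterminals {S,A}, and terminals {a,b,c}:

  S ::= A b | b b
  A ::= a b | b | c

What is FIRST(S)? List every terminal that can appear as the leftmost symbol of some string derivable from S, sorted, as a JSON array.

Compute FIRST by fixpoint:
round 1:
  A via A→a b: +{a}
  A via A→b: +{b}
  A via A→c: +{c}
  S via S→A b: +{a,b,c}
  FIRST(S)={a,b,c}  FIRST(A)={a,b,c}
round 2: — fixpoint
  FIRST(S)={a,b,c}  FIRST(A)={a,b,c}

FIRST(S) = ["a", "b", "c"]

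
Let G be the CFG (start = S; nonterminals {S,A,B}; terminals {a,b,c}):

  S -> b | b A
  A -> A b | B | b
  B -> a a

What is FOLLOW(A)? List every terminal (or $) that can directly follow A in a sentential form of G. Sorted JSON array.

Compute FIRST by fixpoint:
iter 1:
  A via A→b: +{b}
  B via B→a a: +{a}
  S via S→b: +{b}
  S: {b}  A: {b}  B: {a}
iter 2:
  A via A→B: +{a}
  S: {b}  A: {a,b}  B: {a}
iter 3: done
  S: {b}  A: {a,b}  B: {a}

Compute FOLLOW by fixpoint:
seed FOLLOW(S) with $
[1]
  A→A b: FOLLOW(A) ⊇ FIRST(b) = {b}; new: +{b}
  A→B: FOLLOW(B) ⊇ FOLLOW(A) ⊇ {b}; new: +{b}
  S→b A: FOLLOW(A) ⊇ FOLLOW(S) ⊇ {$}; new: +{$}
  FOLLOW[S]={$}  FOLLOW[A]={$,b}  FOLLOW[B]={b}
[2]
  A→B: FOLLOW(B) ⊇ FOLLOW(A) ⊇ {$,b}; new: +{$}
  FOLLOW[S]={$}  FOLLOW[A]={$,b}  FOLLOW[B]={$,b}
[3] done
  FOLLOW[S]={$}  FOLLOW[A]={$,b}  FOLLOW[B]={$,b}

FOLLOW(A) = ["$", "b"]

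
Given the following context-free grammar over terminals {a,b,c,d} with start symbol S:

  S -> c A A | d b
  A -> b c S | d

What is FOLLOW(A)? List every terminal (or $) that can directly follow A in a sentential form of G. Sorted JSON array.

FIRST iteration:
round 1:
  A via A→b c S: +{b}
  A via A→d: +{d}
  S via S→c A A: +{c}
  S via S→d b: +{d}
  S: {c,d}  A: {b,d}
round 2: done
  S: {c,d}  A: {b,d}

FOLLOW iteration:
seed FOLLOW(S) with $
iter 1:
  S→c A A: FOLLOW(A) ⊇ FIRST(A) = {b,d}; new: +{b,d}
  S→c A A: FOLLOW(A) ⊇ FOLLOW(S) ⊇ {$}; new: +{$}
  FOLLOW[S]={$}  FOLLOW[A]={$,b,d}
iter 2:
  A→b c S: FOLLOW(S) ⊇ FOLLOW(A) ⊇ {$,b,d}; new: +{b,d}
  FOLLOW[S]={$,b,d}  FOLLOW[A]={$,b,d}
iter 3: — fixpoint
  FOLLOW[S]={$,b,d}  FOLLOW[A]={$,b,d}

FOLLOW(A) = ["$", "b", "d"]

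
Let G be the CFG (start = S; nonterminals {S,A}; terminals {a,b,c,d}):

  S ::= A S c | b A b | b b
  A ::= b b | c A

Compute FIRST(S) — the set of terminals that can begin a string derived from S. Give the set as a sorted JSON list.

FIRST iteration:
round 1:
  A via A→b b: +{b}
  A via A→c A: +{c}
  S via S→A S c: +{b,c}
  FIRST[S]={b,c}  FIRST[A]={b,c}
round 2: done
  FIRST[S]={b,c}  FIRST[A]={b,c}

FIRST(S) = ["b", "c"]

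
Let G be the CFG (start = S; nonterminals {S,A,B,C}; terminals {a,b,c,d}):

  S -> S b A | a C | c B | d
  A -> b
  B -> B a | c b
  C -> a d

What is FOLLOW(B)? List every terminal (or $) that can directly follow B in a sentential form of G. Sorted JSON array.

FIRST sets, iterate to fixpoint:
iter 1:
  A via A→b: +{b}
  B via B→c b: +{c}
  C via C→a d: +{a}
  S via S→a C: +{a}
  S via S→c B: +{c}
  S via S→d: +{d}
  S: {a,c,d}  A: {b}  B: {c}  C: {a}
iter 2: (stable)
  S: {a,c,d}  A: {b}  B: {c}  C: {a}

FOLLOW sets:
seed FOLLOW(S) with $
[1]
  B→B a: FOLLOW(B) ⊇ FIRST(a) = {a}; new: +{a}
  S→S b A: FOLLOW(S) ⊇ FIRST(b) = {b}; new: +{b}
  S→S b A: FOLLOW(A) ⊇ FOLLOW(S) ⊇ {$,b}; new: +{$,b}
  S→a C: FOLLOW(C) ⊇ FOLLOW(S) ⊇ {$,b}; new: +{$,b}
  S→c B: FOLLOW(B) ⊇ FOLLOW(S) ⊇ {$,b}; new: +{$,b}
  S: {$,b}  A: {$,b}  B: {$,a,b}  C: {$,b}
[2] (stable)
  S: {$,b}  A: {$,b}  B: {$,a,b}  C: {$,b}

FOLLOW(B) = ["$", "a", "b"]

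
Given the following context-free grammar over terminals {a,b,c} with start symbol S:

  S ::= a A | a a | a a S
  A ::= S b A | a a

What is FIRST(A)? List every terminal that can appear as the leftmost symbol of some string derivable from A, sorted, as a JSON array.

FIRST iteration:
pass 1:
  A via A→a a: +{a}
  S via S→a A: +{a}
  S: {a}  A: {a}
pass 2: done
  S: {a}  A: {a}

FIRST(A) = ["a"]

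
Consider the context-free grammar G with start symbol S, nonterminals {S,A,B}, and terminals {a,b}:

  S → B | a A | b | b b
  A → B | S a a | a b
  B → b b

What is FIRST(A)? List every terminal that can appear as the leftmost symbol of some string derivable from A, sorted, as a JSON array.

FIRST iteration:
pass 1:
  A via A→a b: +{a}
  B via B→b b: +{b}
  S via S→B: +{b}
  S via S→a A: +{a}
  FIRST[S]={a,b}  FIRST[A]={a}  FIRST[B]={b}
pass 2:
  A via A→B: +{b}
  FIRST[S]={a,b}  FIRST[A]={a,b}  FIRST[B]={b}
pass 3: (stable)
  FIRST[S]={a,b}  FIRST[A]={a,b}  FIRST[B]={b}

FIRST(A) = ["a", "b"]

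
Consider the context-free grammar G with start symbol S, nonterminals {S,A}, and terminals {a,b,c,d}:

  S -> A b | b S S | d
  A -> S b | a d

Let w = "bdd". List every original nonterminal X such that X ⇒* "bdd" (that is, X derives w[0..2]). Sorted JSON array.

Convert to CNF:
  S -> A T0 | T0 X3 | d
  A -> S T0 | T1 T2
  T0 -> b
  T1 -> a
  T2 -> d
  X3 -> S S

CYK table (by increasing span), restricted to cells inside w[0..2]:
  [0..0]={T0}  "b"  orig:{}
  [1..1]={S,T2}  "d"  orig:{S}
  [2..2]={S,T2}  "d"  orig:{S}
  [0..1]=∅  "bd"
  [1..2]={X3}  "dd"  orig:{}
  [0..2]={S}  "bdd"

Original NTs in T[0,2] deriving "bdd": ["S"]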